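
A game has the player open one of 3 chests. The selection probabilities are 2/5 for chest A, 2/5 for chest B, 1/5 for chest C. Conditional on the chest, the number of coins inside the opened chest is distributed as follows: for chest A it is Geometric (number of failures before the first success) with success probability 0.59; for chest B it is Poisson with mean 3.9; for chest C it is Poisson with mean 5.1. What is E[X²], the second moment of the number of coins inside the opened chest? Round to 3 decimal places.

For each component E[X²] = Var + (mean)², giving A: 1.66073; B: 19.11; C: 31.11.
Overall E[X²] = 0.4·1.66073 + 0.4·19.11 + 0.2·31.11 = 14.5303.

14.530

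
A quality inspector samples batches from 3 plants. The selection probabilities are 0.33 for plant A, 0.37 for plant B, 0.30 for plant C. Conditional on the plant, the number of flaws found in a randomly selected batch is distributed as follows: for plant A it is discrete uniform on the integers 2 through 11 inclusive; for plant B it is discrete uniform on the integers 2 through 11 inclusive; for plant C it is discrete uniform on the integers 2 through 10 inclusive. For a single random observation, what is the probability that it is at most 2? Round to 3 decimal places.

0.103

Conditional on each plant, P(X ≤ 2): A: 0.1; B: 0.1; C: 0.111111.
By total probability, P(X ≤ 2) = 0.33·0.1 + 0.37·0.1 + 0.3·0.111111 = 0.103333.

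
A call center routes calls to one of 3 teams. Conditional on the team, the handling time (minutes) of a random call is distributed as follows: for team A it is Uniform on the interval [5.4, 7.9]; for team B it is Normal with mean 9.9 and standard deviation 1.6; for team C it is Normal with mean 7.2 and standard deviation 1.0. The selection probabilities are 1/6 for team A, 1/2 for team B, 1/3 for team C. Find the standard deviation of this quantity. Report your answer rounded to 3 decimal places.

1.952

Per component, A: μ=6.65, E[X²]=44.7433; B: μ=9.9, E[X²]=100.57; C: μ=7.2, E[X²]=52.84.
E[X] = 0.166667·6.65 + 0.5·9.9 + 0.333333·7.2 = 8.45833.
E[X²] = 0.166667·44.7433 + 0.5·100.57 + 0.333333·52.84 = 75.3556.
Var(X) = E[X²] − (E[X])² = 75.3556 − 71.5434 = 3.81215.
SD(X) = √3.81215 = 1.95247.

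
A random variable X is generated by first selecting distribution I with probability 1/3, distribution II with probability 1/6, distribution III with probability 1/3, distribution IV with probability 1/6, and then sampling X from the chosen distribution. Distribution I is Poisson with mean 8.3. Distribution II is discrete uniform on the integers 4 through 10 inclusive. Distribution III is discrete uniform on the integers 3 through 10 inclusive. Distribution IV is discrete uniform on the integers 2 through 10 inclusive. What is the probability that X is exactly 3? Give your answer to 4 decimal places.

0.0681

Conditional on each component, P(X = 3): I: 0.0236831; II: 0; III: 0.125; IV: 0.111111.
By total probability, P(X = 3) = 0.333333·0.0236831 + 0.166667·0 + 0.333333·0.125 + 0.166667·0.111111 = 0.0680796.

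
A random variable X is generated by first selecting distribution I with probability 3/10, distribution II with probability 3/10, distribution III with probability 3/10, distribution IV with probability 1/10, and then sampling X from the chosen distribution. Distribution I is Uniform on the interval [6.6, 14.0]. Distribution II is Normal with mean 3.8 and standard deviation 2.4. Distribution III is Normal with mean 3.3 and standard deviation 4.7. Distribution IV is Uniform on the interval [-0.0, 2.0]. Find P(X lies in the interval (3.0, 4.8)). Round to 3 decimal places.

0.133

Conditional on each component, P(3.0 < X < 4.8): I: 0; II: 0.292098; III: 0.15064; IV: 0.
By total probability, P(3.0 < X < 4.8) = 0.3·0 + 0.3·0.292098 + 0.3·0.15064 + 0.1·0 = 0.132821.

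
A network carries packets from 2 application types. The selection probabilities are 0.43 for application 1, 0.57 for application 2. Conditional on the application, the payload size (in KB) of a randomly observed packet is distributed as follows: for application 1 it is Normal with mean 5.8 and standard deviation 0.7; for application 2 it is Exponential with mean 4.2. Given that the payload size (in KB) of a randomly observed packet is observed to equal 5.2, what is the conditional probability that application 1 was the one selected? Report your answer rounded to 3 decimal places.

Likelihoods f(5.2 | ·): 1: 0.394707; 2: 0.0690324.
Posterior ∝ prior × likelihood. Numerator for 1: 0.43·0.394707 = 0.169724.
Normalizing constant: 0.43·0.394707 + 0.57·0.0690324 = 0.209073.
P(1 | observation) = 0.169724 / 0.209073 = 0.811795.

0.812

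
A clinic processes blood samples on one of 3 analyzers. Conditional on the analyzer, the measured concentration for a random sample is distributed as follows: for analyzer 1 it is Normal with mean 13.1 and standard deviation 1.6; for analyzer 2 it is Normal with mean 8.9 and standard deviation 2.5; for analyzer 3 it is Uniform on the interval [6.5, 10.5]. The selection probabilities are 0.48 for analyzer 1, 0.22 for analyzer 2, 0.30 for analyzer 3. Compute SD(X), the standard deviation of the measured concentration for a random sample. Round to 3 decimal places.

2.815

Per component, 1: μ=13.1, E[X²]=174.17; 2: μ=8.9, E[X²]=85.46; 3: μ=8.5, E[X²]=73.5833.
E[X] = 0.48·13.1 + 0.22·8.9 + 0.3·8.5 = 10.796.
E[X²] = 0.48·174.17 + 0.22·85.46 + 0.3·73.5833 = 124.478.
Var(X) = E[X²] − (E[X])² = 124.478 − 116.554 = 7.92418.
SD(X) = √7.92418 = 2.81499.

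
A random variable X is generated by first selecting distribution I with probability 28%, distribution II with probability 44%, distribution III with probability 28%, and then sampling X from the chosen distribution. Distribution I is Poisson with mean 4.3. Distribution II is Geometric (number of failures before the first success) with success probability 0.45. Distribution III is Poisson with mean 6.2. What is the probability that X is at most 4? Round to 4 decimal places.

Conditional on each component, P(X ≤ 4): I: 0.570438; II: 0.949672; III: 0.259177.
By total probability, P(X ≤ 4) = 0.28·0.570438 + 0.44·0.949672 + 0.28·0.259177 = 0.650148.

0.6501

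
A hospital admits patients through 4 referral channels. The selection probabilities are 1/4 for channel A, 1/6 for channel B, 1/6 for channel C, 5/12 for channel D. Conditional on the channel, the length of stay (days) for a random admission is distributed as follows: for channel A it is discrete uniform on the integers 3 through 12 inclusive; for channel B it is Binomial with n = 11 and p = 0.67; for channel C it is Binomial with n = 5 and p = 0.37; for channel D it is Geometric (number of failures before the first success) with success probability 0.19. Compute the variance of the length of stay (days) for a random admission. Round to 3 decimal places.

16.354

Per component, A: μ=7.5, E[X²]=64.5; B: μ=7.37, E[X²]=56.749; C: μ=1.85, E[X²]=4.588; D: μ=4.26316, E[X²]=40.6122.
E[X] = 0.25·7.5 + 0.166667·7.37 + 0.166667·1.85 + 0.416667·4.26316 = 5.18798.
E[X²] = 0.25·64.5 + 0.166667·56.749 + 0.166667·4.588 + 0.416667·40.6122 = 43.2696.
Var(X) = E[X²] − (E[X])² = 43.2696 − 26.9152 = 16.3544.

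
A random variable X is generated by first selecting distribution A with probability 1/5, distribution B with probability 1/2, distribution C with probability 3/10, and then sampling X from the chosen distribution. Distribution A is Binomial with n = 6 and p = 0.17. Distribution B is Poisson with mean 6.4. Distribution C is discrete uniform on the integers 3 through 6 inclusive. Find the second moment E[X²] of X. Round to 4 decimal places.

For each component E[X²] = Var + (mean)², giving A: 1.887; B: 47.36; C: 21.5.
Overall E[X²] = 0.2·1.887 + 0.5·47.36 + 0.3·21.5 = 30.5074.

30.5074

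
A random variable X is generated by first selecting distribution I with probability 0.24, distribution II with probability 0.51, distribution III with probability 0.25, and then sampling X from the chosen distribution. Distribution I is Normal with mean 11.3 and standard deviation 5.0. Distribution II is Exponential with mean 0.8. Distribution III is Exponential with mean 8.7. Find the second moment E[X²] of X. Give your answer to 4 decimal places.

For each component E[X²] = Var + (mean)², giving I: 152.69; II: 1.28; III: 151.38.
Overall E[X²] = 0.24·152.69 + 0.51·1.28 + 0.25·151.38 = 75.1434.

75.1434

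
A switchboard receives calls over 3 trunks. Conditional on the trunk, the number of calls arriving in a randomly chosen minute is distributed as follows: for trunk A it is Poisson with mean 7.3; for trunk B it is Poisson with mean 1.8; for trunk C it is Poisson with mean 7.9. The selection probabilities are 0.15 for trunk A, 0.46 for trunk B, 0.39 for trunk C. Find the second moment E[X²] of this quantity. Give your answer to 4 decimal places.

For each component E[X²] = Var + (mean)², giving A: 60.59; B: 5.04; C: 70.31.
Overall E[X²] = 0.15·60.59 + 0.46·5.04 + 0.39·70.31 = 38.8278.

38.8278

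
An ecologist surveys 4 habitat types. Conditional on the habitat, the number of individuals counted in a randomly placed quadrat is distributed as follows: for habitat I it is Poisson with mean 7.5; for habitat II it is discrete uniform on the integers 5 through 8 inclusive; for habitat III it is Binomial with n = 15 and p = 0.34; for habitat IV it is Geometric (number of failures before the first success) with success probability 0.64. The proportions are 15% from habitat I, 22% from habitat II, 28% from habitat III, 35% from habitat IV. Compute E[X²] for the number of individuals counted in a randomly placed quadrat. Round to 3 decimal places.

27.776

For each component E[X²] = Var + (mean)², giving I: 63.75; II: 43.5; III: 29.376; IV: 1.19531.
Overall E[X²] = 0.15·63.75 + 0.22·43.5 + 0.28·29.376 + 0.35·1.19531 = 27.7761.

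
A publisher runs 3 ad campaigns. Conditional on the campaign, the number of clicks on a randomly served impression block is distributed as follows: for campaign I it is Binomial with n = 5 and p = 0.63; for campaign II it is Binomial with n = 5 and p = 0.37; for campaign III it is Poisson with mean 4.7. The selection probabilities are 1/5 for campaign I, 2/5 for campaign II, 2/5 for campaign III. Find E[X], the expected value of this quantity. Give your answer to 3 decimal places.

Component means — I: 3.15; II: 1.85; III: 4.7.
E[X] = 0.2·3.15 + 0.4·1.85 + 0.4·4.7 = 3.25.

3.250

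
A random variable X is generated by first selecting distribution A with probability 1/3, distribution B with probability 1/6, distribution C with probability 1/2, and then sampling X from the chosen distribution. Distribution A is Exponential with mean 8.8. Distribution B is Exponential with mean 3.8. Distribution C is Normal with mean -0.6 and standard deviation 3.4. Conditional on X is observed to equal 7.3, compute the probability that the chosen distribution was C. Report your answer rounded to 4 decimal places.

0.1467

Likelihoods f(7.3 | ·): A: 0.0495736; B: 0.0385402; C: 0.0078904.
Posterior ∝ prior × likelihood. Numerator for C: 0.5·0.0078904 = 0.0039452.
Normalizing constant: 0.333333·0.0495736 + 0.166667·0.0385402 + 0.5·0.0078904 = 0.0268931.
P(C | observation) = 0.0039452 / 0.0268931 = 0.146699.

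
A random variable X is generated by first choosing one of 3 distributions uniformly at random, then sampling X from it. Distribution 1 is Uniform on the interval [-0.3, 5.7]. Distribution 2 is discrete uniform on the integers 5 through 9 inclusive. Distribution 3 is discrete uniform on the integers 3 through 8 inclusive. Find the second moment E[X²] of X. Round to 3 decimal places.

For each component E[X²] = Var + (mean)², giving 1: 10.29; 2: 51; 3: 33.1667.
Overall E[X²] = 0.333333·10.29 + 0.333333·51 + 0.333333·33.1667 = 31.4856.

31.486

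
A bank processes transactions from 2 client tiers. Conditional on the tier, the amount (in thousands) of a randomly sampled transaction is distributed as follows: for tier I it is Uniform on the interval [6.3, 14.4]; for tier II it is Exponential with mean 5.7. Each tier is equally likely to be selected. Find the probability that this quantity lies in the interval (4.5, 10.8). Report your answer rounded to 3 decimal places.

0.430

Conditional on each tier, P(4.5 < X < 10.8): I: 0.555556; II: 0.303726.
By total probability, P(4.5 < X < 10.8) = 0.5·0.555556 + 0.5·0.303726 = 0.429641.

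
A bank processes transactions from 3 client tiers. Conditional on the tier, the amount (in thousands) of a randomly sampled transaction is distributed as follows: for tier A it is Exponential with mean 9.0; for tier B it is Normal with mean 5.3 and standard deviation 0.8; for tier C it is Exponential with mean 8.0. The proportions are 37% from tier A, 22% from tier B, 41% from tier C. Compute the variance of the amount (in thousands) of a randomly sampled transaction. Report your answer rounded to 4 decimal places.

Per component, A: μ=9, E[X²]=162; B: μ=5.3, E[X²]=28.73; C: μ=8, E[X²]=128.
E[X] = 0.37·9 + 0.22·5.3 + 0.41·8 = 7.776.
E[X²] = 0.37·162 + 0.22·28.73 + 0.41·128 = 118.741.
Var(X) = E[X²] − (E[X])² = 118.741 − 60.4662 = 58.2744.

58.2744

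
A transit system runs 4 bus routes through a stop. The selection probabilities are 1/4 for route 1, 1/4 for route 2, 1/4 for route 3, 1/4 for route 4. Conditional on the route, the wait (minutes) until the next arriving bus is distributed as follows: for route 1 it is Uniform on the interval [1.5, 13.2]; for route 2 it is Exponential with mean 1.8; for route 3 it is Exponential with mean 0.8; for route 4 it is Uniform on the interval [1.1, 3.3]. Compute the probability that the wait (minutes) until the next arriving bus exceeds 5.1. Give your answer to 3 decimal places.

Conditional on each route, P(X > 5.1): 1: 0.692308; 2: 0.0588165; 3: 0.00170362; 4: 0.
By total probability, P(X > 5.1) = 0.25·0.692308 + 0.25·0.0588165 + 0.25·0.00170362 + 0.25·0 = 0.188207.

0.188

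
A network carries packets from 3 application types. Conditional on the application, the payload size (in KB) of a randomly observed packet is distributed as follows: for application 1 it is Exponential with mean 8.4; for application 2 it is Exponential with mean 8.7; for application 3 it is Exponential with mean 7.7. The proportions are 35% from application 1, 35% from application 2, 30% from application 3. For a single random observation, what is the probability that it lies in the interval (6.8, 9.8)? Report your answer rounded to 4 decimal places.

0.1335

Conditional on each application, P(6.8 < X < 9.8): 1: 0.133667; 2: 0.133483; 3: 0.133425.
By total probability, P(6.8 < X < 9.8) = 0.35·0.133667 + 0.35·0.133483 + 0.3·0.133425 = 0.13353.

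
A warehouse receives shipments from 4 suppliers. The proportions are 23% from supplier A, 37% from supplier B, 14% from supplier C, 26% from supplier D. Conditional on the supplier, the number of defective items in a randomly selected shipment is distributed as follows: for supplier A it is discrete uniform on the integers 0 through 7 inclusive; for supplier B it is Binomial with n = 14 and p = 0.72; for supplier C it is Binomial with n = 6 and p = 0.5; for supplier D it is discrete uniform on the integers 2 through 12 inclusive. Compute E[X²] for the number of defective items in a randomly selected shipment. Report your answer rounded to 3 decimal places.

For each component E[X²] = Var + (mean)², giving A: 17.5; B: 104.429; C: 10.5; D: 59.
Overall E[X²] = 0.23·17.5 + 0.37·104.429 + 0.14·10.5 + 0.26·59 = 59.4737.

59.474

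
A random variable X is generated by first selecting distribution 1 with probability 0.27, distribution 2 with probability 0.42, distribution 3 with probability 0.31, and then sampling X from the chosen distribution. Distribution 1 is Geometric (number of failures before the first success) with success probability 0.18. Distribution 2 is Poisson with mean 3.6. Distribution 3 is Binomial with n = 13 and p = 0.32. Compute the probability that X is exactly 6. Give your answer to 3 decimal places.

Conditional on each component, P(X = 6): 1: 0.0547212; 2: 0.0826081; 3: 0.123874.
By total probability, P(X = 6) = 0.27·0.0547212 + 0.42·0.0826081 + 0.31·0.123874 = 0.087871.

0.088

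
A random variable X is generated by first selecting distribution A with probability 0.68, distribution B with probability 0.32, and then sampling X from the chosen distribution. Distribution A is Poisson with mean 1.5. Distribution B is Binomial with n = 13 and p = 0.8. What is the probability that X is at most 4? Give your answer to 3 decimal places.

Conditional on each component, P(X ≤ 4): A: 0.981424; B: 0.000166007.
By total probability, P(X ≤ 4) = 0.68·0.981424 + 0.32·0.000166007 = 0.667421.

0.667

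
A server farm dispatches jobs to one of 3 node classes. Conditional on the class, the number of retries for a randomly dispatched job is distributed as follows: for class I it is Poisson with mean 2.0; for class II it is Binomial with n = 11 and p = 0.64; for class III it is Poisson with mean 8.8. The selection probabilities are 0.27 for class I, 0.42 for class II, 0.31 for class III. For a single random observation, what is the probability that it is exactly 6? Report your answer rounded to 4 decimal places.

Conditional on each class, P(X = 6): I: 0.0120298; II: 0.19197; III: 0.0972237.
By total probability, P(X = 6) = 0.27·0.0120298 + 0.42·0.19197 + 0.31·0.0972237 = 0.114015.

0.1140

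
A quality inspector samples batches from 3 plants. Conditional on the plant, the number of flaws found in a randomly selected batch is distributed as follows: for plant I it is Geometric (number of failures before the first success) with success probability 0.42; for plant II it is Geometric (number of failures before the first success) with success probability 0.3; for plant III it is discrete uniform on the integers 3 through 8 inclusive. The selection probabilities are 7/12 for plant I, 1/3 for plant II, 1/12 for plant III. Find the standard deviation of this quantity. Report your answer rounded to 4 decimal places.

Per component, I: μ=1.38095, E[X²]=5.19501; II: μ=2.33333, E[X²]=13.2222; III: μ=5.5, E[X²]=33.1667.
E[X] = 0.583333·1.38095 + 0.333333·2.33333 + 0.0833333·5.5 = 2.04167.
E[X²] = 0.583333·5.19501 + 0.333333·13.2222 + 0.0833333·33.1667 = 10.2017.
Var(X) = E[X²] − (E[X])² = 10.2017 − 4.1684 = 6.03332.
SD(X) = √6.03332 = 2.45628.

2.4563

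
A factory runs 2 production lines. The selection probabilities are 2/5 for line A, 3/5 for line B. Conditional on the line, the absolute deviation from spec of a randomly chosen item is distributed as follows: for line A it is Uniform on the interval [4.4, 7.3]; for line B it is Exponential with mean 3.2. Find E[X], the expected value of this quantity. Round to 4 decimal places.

4.2600

Component means — A: 5.85; B: 3.2.
E[X] = 0.4·5.85 + 0.6·3.2 = 4.26.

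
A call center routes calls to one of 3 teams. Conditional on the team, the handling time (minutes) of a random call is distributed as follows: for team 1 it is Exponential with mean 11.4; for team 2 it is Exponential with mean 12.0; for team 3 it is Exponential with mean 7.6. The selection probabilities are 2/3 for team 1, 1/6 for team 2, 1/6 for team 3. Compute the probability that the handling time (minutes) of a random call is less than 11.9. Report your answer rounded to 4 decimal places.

0.6686

Conditional on each team, P(X < 11.9): 1: 0.647907; 2: 0.629042; 3: 0.791077.
By total probability, P(X < 11.9) = 0.666667·0.647907 + 0.166667·0.629042 + 0.166667·0.791077 = 0.668624.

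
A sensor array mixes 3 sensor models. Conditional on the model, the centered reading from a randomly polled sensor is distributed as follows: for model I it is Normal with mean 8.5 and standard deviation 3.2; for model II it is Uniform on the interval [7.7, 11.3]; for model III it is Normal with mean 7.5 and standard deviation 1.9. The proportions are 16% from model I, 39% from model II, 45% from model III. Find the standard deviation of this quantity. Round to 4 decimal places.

Per component, I: μ=8.5, E[X²]=82.49; II: μ=9.5, E[X²]=91.33; III: μ=7.5, E[X²]=59.86.
E[X] = 0.16·8.5 + 0.39·9.5 + 0.45·7.5 = 8.44.
E[X²] = 0.16·82.49 + 0.39·91.33 + 0.45·59.86 = 75.7541.
Var(X) = E[X²] − (E[X])² = 75.7541 − 71.2336 = 4.5205.
SD(X) = √4.5205 = 2.12615.

2.1261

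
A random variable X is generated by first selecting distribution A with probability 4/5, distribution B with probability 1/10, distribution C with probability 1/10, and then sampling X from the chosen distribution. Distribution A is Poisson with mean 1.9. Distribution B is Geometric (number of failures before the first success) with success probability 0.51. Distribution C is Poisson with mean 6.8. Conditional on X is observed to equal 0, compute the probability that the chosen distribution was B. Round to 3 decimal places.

Likelihoods P(X=0 | ·): A: 0.149569; B: 0.51; C: 0.00111378.
Posterior ∝ prior × likelihood. Numerator for B: 0.1·0.51 = 0.051.
Normalizing constant: 0.8·0.149569 + 0.1·0.51 + 0.1·0.00111378 = 0.170766.
P(B | observation) = 0.051 / 0.170766 = 0.298654.

0.299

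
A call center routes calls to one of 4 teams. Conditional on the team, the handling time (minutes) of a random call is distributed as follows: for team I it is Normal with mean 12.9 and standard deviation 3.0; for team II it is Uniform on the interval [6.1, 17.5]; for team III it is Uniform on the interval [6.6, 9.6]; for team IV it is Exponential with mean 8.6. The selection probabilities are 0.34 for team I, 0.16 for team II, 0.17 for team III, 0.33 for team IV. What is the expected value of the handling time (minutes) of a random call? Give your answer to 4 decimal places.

Component means — I: 12.9; II: 11.8; III: 8.1; IV: 8.6.
E[X] = 0.34·12.9 + 0.16·11.8 + 0.17·8.1 + 0.33·8.6 = 10.489.

10.4890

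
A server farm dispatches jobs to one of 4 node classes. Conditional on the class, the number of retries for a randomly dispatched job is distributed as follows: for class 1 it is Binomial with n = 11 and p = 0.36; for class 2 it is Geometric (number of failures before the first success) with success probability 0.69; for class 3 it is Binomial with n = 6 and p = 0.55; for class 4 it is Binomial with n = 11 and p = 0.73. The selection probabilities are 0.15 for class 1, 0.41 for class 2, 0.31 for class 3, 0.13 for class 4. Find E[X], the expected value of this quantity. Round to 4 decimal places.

2.8451

Component means — 1: 3.96; 2: 0.449275; 3: 3.3; 4: 8.03.
E[X] = 0.15·3.96 + 0.41·0.449275 + 0.31·3.3 + 0.13·8.03 = 2.8451.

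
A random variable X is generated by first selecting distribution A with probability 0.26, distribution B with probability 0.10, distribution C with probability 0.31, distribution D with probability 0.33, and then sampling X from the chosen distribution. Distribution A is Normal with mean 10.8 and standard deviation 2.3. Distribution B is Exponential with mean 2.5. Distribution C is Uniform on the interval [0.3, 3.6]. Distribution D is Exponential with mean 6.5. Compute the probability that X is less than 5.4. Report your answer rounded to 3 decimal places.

0.587

Conditional on each component, P(X < 5.4): A: 0.00944167; B: 0.884675; C: 1; D: 0.564286.
By total probability, P(X < 5.4) = 0.26·0.00944167 + 0.1·0.884675 + 0.31·1 + 0.33·0.564286 = 0.587137.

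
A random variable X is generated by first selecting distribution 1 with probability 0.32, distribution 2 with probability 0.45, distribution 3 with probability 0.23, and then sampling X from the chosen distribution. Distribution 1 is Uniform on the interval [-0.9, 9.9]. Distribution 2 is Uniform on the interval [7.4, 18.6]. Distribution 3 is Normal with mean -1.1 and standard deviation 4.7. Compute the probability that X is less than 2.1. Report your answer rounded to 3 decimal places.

0.262

Conditional on each component, P(X < 2.1): 1: 0.277778; 2: 0; 3: 0.752017.
By total probability, P(X < 2.1) = 0.32·0.277778 + 0.45·0 + 0.23·0.752017 = 0.261853.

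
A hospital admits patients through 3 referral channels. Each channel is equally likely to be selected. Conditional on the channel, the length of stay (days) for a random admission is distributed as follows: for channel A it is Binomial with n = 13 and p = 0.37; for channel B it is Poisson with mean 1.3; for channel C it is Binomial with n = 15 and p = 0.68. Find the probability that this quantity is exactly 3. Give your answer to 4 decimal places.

Conditional on each channel, P(X = 3): A: 0.142684; B: 0.0997921; C: 0.000164945.
By total probability, P(X = 3) = 0.333333·0.142684 + 0.333333·0.0997921 + 0.333333·0.000164945 = 0.0808805.

0.0809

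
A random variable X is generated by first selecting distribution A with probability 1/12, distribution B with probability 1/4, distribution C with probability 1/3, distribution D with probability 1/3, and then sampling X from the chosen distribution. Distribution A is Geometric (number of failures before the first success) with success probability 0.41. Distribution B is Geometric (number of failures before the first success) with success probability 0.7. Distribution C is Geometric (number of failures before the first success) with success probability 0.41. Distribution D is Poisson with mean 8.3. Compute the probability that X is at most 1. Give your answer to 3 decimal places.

Conditional on each component, P(X ≤ 1): A: 0.6519; B: 0.91; C: 0.6519; D: 0.00231121.
By total probability, P(X ≤ 1) = 0.0833333·0.6519 + 0.25·0.91 + 0.333333·0.6519 + 0.333333·0.00231121 = 0.499895.

0.500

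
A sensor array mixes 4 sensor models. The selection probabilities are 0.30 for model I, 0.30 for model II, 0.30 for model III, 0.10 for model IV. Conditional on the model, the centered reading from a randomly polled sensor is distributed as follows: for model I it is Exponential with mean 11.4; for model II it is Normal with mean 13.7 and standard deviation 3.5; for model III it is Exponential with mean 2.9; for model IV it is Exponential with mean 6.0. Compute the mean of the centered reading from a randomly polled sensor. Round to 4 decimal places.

Component means — I: 11.4; II: 13.7; III: 2.9; IV: 6.
E[X] = 0.3·11.4 + 0.3·13.7 + 0.3·2.9 + 0.1·6 = 9.

9.0000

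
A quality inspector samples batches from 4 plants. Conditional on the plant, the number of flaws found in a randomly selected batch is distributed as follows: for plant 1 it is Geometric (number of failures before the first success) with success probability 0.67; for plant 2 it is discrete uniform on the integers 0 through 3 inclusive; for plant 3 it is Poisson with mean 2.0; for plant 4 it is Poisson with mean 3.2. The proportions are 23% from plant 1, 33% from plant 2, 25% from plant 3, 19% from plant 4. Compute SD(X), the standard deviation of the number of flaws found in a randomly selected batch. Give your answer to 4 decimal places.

1.5773

Per component, 1: μ=0.492537, E[X²]=0.977723; 2: μ=1.5, E[X²]=3.5; 3: μ=2, E[X²]=6; 4: μ=3.2, E[X²]=13.44.
E[X] = 0.23·0.492537 + 0.33·1.5 + 0.25·2 + 0.19·3.2 = 1.71628.
E[X²] = 0.23·0.977723 + 0.33·3.5 + 0.25·6 + 0.19·13.44 = 5.43348.
Var(X) = E[X²] − (E[X])² = 5.43348 − 2.94563 = 2.48785.
SD(X) = √2.48785 = 1.57729.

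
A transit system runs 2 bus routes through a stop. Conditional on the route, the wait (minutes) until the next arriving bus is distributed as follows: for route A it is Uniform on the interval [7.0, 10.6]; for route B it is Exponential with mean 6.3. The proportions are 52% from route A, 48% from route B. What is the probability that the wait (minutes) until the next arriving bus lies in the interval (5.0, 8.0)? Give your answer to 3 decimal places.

Conditional on each route, P(5.0 < X < 8.0): A: 0.277778; B: 0.171315.
By total probability, P(5.0 < X < 8.0) = 0.52·0.277778 + 0.48·0.171315 = 0.226676.

0.227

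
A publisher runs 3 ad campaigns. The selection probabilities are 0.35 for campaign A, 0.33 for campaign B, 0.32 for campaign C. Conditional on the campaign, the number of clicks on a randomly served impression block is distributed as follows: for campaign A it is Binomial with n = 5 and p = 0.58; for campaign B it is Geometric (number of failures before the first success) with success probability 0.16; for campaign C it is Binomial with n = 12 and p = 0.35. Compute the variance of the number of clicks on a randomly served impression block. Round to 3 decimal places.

13.072

Per component, A: μ=2.9, E[X²]=9.628; B: μ=5.25, E[X²]=60.375; C: μ=4.2, E[X²]=20.37.
E[X] = 0.35·2.9 + 0.33·5.25 + 0.32·4.2 = 4.0915.
E[X²] = 0.35·9.628 + 0.33·60.375 + 0.32·20.37 = 29.8119.
Var(X) = E[X²] − (E[X])² = 29.8119 − 16.7404 = 13.0716.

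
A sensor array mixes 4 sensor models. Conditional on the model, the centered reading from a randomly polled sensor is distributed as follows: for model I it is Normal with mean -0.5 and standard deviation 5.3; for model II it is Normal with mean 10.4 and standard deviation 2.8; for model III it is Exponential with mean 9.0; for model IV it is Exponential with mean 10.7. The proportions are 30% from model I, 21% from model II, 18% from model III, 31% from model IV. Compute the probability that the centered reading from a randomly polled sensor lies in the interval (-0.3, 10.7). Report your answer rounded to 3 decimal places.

Conditional on each model, P(-0.3 < X < 10.7): I: 0.467658; II: 0.542596; III: 0.695441; IV: 0.632121.
By total probability, P(-0.3 < X < 10.7) = 0.3·0.467658 + 0.21·0.542596 + 0.18·0.695441 + 0.31·0.632121 = 0.575379.

0.575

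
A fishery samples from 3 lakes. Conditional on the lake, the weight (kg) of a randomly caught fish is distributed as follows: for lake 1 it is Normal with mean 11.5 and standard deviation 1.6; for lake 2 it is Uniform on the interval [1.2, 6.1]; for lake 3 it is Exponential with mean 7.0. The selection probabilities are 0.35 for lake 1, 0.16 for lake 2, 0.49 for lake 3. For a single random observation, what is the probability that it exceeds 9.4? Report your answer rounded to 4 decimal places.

0.4448

Conditional on each lake, P(X > 9.4): 1: 0.905324; 2: 0; 3: 0.261099.
By total probability, P(X > 9.4) = 0.35·0.905324 + 0.16·0 + 0.49·0.261099 = 0.444802.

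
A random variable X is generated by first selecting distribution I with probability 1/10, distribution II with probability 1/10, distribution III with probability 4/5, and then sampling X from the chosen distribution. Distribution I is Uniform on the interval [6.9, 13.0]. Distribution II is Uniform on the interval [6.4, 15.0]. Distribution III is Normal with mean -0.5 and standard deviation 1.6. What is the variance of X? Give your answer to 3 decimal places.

Per component, I: μ=9.95, E[X²]=102.103; II: μ=10.7, E[X²]=120.653; III: μ=-0.5, E[X²]=2.81.
E[X] = 0.1·9.95 + 0.1·10.7 + 0.8·-0.5 = 1.665.
E[X²] = 0.1·102.103 + 0.1·120.653 + 0.8·2.81 = 24.5237.
Var(X) = E[X²] − (E[X])² = 24.5237 − 2.77223 = 21.7514.

21.751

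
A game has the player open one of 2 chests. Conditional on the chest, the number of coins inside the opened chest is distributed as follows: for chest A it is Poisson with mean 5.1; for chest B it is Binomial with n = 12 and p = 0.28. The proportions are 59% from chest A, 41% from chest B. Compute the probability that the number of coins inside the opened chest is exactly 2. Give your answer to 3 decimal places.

0.126

Conditional on each chest, P(X = 2): A: 0.0792882; B: 0.193725.
By total probability, P(X = 2) = 0.59·0.0792882 + 0.41·0.193725 = 0.126207.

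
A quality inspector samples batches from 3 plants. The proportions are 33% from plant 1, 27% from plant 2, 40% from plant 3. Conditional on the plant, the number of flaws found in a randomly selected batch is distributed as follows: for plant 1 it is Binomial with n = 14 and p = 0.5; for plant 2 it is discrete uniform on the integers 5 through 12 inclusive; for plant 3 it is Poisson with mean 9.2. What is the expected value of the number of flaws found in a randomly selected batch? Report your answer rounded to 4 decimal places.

8.2850

Component means — 1: 7; 2: 8.5; 3: 9.2.
E[X] = 0.33·7 + 0.27·8.5 + 0.4·9.2 = 8.285.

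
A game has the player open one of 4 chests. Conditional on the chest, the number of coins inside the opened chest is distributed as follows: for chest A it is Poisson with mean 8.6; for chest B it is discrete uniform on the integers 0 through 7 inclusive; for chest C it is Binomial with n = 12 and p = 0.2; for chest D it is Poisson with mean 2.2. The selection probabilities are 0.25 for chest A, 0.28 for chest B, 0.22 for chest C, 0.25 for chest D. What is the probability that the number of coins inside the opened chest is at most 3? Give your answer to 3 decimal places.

0.527

Conditional on each chest, P(X ≤ 3): A: 0.0280926; B: 0.5; C: 0.794569; D: 0.819352.
By total probability, P(X ≤ 3) = 0.25·0.0280926 + 0.28·0.5 + 0.22·0.794569 + 0.25·0.819352 = 0.526666.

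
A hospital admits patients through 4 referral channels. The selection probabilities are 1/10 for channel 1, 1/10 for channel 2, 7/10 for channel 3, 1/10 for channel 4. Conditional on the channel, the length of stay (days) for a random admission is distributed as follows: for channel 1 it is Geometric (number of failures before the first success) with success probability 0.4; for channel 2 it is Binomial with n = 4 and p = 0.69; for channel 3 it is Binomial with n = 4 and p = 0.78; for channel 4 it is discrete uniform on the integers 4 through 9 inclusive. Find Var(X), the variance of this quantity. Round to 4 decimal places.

Per component, 1: μ=1.5, E[X²]=6; 2: μ=2.76, E[X²]=8.4732; 3: μ=3.12, E[X²]=10.4208; 4: μ=6.5, E[X²]=45.1667.
E[X] = 0.1·1.5 + 0.1·2.76 + 0.7·3.12 + 0.1·6.5 = 3.26.
E[X²] = 0.1·6 + 0.1·8.4732 + 0.7·10.4208 + 0.1·45.1667 = 13.2585.
Var(X) = E[X²] − (E[X])² = 13.2585 − 10.6276 = 2.63095.

2.6309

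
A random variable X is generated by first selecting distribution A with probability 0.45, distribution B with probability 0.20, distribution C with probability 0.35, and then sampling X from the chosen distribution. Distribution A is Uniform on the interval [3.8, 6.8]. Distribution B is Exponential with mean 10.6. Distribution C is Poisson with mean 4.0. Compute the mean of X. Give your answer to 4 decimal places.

Component means — A: 5.3; B: 10.6; C: 4.
E[X] = 0.45·5.3 + 0.2·10.6 + 0.35·4 = 5.905.

5.9050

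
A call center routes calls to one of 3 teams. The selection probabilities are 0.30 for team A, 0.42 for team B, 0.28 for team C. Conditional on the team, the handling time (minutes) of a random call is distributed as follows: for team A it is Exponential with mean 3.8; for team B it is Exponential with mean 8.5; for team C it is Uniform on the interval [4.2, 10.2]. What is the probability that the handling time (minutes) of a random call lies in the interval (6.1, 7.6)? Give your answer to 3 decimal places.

0.123

Conditional on each team, P(6.1 < X < 7.6): A: 0.0655014; B: 0.0789306; C: 0.25.
By total probability, P(6.1 < X < 7.6) = 0.3·0.0655014 + 0.42·0.0789306 + 0.28·0.25 = 0.122801.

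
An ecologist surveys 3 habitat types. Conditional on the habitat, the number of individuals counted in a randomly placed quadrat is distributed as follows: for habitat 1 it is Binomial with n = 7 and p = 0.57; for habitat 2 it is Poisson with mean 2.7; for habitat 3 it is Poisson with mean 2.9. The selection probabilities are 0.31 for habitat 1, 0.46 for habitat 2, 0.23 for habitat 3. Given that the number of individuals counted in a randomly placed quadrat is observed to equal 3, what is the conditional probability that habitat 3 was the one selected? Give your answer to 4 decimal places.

Likelihoods P(X=3 | ·): 1: 0.221598; 2: 0.220468; 3: 0.22366.
Posterior ∝ prior × likelihood. Numerator for 3: 0.23·0.22366 = 0.0514419.
Normalizing constant: 0.31·0.221598 + 0.46·0.220468 + 0.23·0.22366 = 0.221552.
P(3 | observation) = 0.0514419 / 0.221552 = 0.232188.

0.2322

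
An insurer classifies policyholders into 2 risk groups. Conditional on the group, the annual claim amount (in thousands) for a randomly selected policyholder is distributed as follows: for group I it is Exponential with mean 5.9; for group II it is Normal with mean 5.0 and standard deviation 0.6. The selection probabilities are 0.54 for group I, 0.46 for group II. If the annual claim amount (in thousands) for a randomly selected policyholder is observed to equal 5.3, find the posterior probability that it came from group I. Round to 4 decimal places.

0.1213

Likelihoods f(5.3 | ·): I: 0.069027; II: 0.586776.
Posterior ∝ prior × likelihood. Numerator for I: 0.54·0.069027 = 0.0372746.
Normalizing constant: 0.54·0.069027 + 0.46·0.586776 = 0.307191.
P(I | observation) = 0.0372746 / 0.307191 = 0.12134.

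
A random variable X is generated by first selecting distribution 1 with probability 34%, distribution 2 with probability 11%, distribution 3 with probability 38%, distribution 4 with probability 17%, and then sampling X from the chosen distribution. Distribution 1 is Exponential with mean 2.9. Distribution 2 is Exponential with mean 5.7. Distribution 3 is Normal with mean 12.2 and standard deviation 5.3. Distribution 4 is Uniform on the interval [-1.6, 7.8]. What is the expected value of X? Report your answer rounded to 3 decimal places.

6.776

Component means — 1: 2.9; 2: 5.7; 3: 12.2; 4: 3.1.
E[X] = 0.34·2.9 + 0.11·5.7 + 0.38·12.2 + 0.17·3.1 = 6.776.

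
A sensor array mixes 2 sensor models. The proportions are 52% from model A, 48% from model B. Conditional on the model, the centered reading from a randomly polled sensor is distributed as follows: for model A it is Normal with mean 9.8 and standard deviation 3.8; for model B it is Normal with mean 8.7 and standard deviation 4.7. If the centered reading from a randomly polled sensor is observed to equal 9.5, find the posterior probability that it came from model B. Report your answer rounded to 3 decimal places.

Likelihoods f(9.5 | ·): A: 0.104658; B: 0.0836606.
Posterior ∝ prior × likelihood. Numerator for B: 0.48·0.0836606 = 0.0401571.
Normalizing constant: 0.52·0.104658 + 0.48·0.0836606 = 0.0945793.
P(B | observation) = 0.0401571 / 0.0945793 = 0.424586.

0.425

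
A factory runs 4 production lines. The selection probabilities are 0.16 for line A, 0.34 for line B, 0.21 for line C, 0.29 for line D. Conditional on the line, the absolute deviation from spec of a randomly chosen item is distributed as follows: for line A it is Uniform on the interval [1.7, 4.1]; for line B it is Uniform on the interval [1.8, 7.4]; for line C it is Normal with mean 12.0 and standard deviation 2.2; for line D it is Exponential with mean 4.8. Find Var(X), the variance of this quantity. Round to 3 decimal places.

18.841

Per component, A: μ=2.9, E[X²]=8.89; B: μ=4.6, E[X²]=23.7733; C: μ=12, E[X²]=148.84; D: μ=4.8, E[X²]=46.08.
E[X] = 0.16·2.9 + 0.34·4.6 + 0.21·12 + 0.29·4.8 = 5.94.
E[X²] = 0.16·8.89 + 0.34·23.7733 + 0.21·148.84 + 0.29·46.08 = 54.1249.
Var(X) = E[X²] − (E[X])² = 54.1249 − 35.2836 = 18.8413.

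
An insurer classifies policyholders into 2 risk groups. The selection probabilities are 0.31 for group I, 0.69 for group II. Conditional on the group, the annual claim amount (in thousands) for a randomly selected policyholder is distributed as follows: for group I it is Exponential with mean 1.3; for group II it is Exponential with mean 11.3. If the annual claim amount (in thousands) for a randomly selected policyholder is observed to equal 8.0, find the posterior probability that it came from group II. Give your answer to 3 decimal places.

Likelihoods f(8.0 | ·): I: 0.00163484; II: 0.043597.
Posterior ∝ prior × likelihood. Numerator for II: 0.69·0.043597 = 0.0300819.
Normalizing constant: 0.31·0.00163484 + 0.69·0.043597 = 0.0305887.
P(II | observation) = 0.0300819 / 0.0305887 = 0.983432.

0.983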